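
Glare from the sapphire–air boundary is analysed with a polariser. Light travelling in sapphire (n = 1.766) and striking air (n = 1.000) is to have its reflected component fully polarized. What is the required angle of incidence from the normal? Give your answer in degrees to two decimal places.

θ_B ≈ 29.52°

tan θ_B = n₂/n₁ = 1.000/1.766 = 0.5663.
So θ_B = arctan 0.5663 = 29.52°.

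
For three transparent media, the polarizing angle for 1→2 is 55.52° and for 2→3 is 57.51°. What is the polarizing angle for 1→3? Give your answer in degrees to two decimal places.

Each Brewster angle gives a ratio: n₂/n₁ = tan 55.52° = 1.4561, n₃/n₂ = tan 57.51° = 1.5703.
So n₃/n₁ = (n₂/n₁)(n₃/n₂) = 1.4561 × 1.5703 = 2.2865.
θ_B(1→3) = arctan(2.2865) = 66.38°.

θ_B ≈ 66.38°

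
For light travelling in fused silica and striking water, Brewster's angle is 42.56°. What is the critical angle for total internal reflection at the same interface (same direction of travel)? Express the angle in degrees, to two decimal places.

θ_c ≈ 66.67°

tan θ_B = n₂/n₁ = tan 42.56° = 0.9183.
Total internal reflection: sin θ_c = n₂/n₁ = 0.9183.
θ_c = arcsin(0.9183) = 66.67°.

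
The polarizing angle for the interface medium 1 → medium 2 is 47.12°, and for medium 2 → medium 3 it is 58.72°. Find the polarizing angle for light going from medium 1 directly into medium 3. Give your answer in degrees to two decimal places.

tan θ_B(1→2) = n₂/n₁ = tan 47.12° = 1.0769.
tan θ_B(2→3) = n₃/n₂ = tan 58.72° = 1.6460.
So n₃/n₁ = (n₂/n₁)(n₃/n₂) = 1.0769 × 1.6460 = 1.7726.
θ_B(1→3) = arctan(1.7726) = 60.57°.

θ_B ≈ 60.57°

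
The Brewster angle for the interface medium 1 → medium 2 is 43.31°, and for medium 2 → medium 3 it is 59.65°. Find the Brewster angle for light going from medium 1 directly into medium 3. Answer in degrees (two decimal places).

Each Brewster angle gives a ratio: n₂/n₁ = tan 43.31° = 0.9427, n₃/n₂ = tan 59.65° = 1.7079.
So n₃/n₁ = (n₂/n₁)(n₃/n₂) = 0.9427 × 1.7079 = 1.6100.
θ_B(1→3) = arctan(1.6100) = 58.15°.

θ_B ≈ 58.15°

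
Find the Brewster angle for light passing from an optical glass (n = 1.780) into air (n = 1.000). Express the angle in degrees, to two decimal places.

Brewster's condition: tan θ_B = n₂/n₁ = 1.000/1.780 = 0.5618.
θ_B = arctan(0.5618) = 29.33°.

θ_B ≈ 29.33°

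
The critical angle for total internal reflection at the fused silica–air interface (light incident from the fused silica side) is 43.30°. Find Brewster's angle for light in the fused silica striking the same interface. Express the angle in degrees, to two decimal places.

At the critical angle sin θ_c = n₂/n₁, giving n₂/n₁ = sin 43.30° = 0.6858.
Then tan θ_B = n₂/n₁ = 0.6858, so θ_B = arctan 0.6858 = 34.44°.

θ_B ≈ 34.44°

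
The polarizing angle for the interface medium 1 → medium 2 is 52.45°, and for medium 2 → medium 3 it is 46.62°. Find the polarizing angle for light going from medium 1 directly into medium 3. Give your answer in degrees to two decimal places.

θ_B ≈ 54.00°

Each Brewster angle gives a ratio: n₂/n₁ = tan 52.45° = 1.3009, n₃/n₂ = tan 46.62° = 1.0582.
n₃/n₁ = 1.3766. Then tan θ_B(1→3) = n₃/n₁, so θ_B(1→3) = arctan(1.3766) = 54.00°.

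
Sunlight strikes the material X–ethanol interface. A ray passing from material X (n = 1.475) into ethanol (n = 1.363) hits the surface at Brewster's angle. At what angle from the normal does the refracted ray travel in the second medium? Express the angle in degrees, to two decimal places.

θ_t ≈ 47.26°

θ_B = arctan(n₂/n₁) = arctan(1.363/1.475) = 42.74°.
Since θ_B + θ_t = 90° at Brewster incidence, θ_t = 90° − 42.74° = 47.26°.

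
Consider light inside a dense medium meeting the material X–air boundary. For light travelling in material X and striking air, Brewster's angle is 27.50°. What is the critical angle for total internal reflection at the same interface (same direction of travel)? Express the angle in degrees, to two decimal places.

n₂/n₁ = tan 27.50° = 0.5206; the critical angle satisfies sin θ_c = n₂/n₁.
θ_c = arcsin(0.5206) = 31.37°.

θ_c ≈ 31.37°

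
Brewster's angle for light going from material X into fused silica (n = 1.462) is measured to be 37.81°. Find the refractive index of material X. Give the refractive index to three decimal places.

Full polarization of the reflected beam means tan θ_B = n₂/n₁, where n₁ is the incident medium (material X).
n₁ = n₂ / tan θ_B = 1.462 / tan 37.81° = 1.884.

n ≈ 1.884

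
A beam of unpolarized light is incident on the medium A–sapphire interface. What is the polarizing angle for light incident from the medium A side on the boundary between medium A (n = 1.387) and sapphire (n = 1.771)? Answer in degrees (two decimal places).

At Brewster's angle the reflected and refracted rays are perpendicular, which with Snell's law gives tan θ_B = n₂/n₁.
Brewster's condition: tan θ_B = n₂/n₁ = 1.771/1.387 = 1.2769.
So θ_B = arctan 1.2769 = 51.93°.

θ_B ≈ 51.93°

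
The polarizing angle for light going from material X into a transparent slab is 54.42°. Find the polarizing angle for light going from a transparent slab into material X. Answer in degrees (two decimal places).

θ_B' ≈ 35.58°

tan θ_B' = n₁/n₂ = 1/tan θ_B, so θ_B' = 90° − θ_B.
θ_B' = 90° − 54.42° = 35.58°.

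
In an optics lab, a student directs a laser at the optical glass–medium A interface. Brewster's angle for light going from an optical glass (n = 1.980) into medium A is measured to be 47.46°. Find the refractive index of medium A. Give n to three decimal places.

Brewster's law: tan θ_B = n₂/n₁ (light incident in an optical glass, refracted into medium A).
n₂ = n₁ tan θ_B = 1.980 × tan 47.46° = 2.158.

n ≈ 2.158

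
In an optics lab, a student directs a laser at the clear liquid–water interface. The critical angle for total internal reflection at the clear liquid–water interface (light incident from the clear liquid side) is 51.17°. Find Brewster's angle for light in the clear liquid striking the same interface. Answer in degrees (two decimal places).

θ_B ≈ 37.92°

At the critical angle sin θ_c = n₂/n₁, giving n₂/n₁ = sin 51.17° = 0.7790.
Then tan θ_B = n₂/n₁ = 0.7790, so θ_B = arctan 0.7790 = 37.92°.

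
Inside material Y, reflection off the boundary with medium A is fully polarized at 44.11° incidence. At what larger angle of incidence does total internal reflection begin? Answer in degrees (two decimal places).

θ_c ≈ 75.79°

From Brewster, n₂/n₁ = tan θ_B = tan 44.11° = 0.9694.
Then sin θ_c = n₂/n₁ = 0.9694, so θ_c = arcsin 0.9694 = 75.79°.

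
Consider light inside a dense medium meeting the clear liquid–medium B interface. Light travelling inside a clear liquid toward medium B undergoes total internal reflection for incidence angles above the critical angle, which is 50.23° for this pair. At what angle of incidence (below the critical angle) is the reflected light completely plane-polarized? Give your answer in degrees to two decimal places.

θ_B ≈ 37.55°

sin θ_c = n₂/n₁, so n₂/n₁ = sin 50.23° = 0.7686.
Brewster: tan θ_B = n₂/n₁ = 0.7686.
θ_B = arctan(0.7686) = 37.55°.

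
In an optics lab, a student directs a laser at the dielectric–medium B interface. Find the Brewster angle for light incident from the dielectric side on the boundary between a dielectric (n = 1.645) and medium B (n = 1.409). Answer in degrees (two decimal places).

θ_B ≈ 40.58°

The reflected p-component vanishes when tan θ_B = n₂/n₁.
Brewster's condition: tan θ_B = n₂/n₁ = 1.409/1.645 = 0.8565.
θ_B = arctan(0.8565) = 40.58°.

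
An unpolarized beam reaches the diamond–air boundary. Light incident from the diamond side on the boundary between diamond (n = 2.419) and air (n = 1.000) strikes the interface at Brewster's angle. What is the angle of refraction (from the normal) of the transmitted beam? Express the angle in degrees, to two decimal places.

θ_B = arctan(n₂/n₁) = arctan(1.000/2.419) = 22.46°.
Since θ_B + θ_t = 90° at Brewster incidence, θ_t = 90° − 22.46° = 67.54°.

θ_t ≈ 67.54°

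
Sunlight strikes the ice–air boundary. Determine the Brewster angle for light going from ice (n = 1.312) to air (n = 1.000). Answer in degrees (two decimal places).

Here n₂/n₁ = 1.000/1.312 = 0.7622, and Brewster's law gives tan θ_B = n₂/n₁.
θ_B = arctan(0.7622) = 37.31°.

θ_B ≈ 37.31°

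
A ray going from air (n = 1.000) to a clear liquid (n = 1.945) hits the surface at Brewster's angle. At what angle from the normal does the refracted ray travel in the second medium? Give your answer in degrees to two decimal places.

θ_B = arctan(n₂/n₁) = arctan(1.945/1.000) = 62.79°.
The refracted ray is perpendicular to the reflected ray, so θ_t = 90° − θ_B = 27.21°.

θ_t ≈ 27.21°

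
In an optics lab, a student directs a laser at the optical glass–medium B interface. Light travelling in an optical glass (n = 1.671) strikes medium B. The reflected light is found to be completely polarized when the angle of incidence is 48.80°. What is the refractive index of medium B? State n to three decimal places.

Full polarization of the reflected beam means tan θ_B = n₂/n₁, where n₁ is the incident medium (an optical glass).
n₂ = n₁ tan θ_B = 1.671 × tan 48.80° = 1.909.

n ≈ 1.909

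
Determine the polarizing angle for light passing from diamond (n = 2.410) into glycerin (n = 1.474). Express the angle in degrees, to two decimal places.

θ_B ≈ 31.45°

At Brewster's angle the reflected and refracted rays are perpendicular, which with Snell's law gives tan θ_B = n₂/n₁.
Here n₂/n₁ = 1.474/2.410 = 0.6116, and Brewster's law gives tan θ_B = n₂/n₁.
So θ_B = arctan 0.6116 = 31.45°.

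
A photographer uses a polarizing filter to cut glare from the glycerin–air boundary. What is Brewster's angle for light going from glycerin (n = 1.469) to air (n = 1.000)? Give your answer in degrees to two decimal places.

θ_B ≈ 34.24°

At Brewster's angle the reflected and refracted rays are perpendicular, which with Snell's law gives tan θ_B = n₂/n₁.
Brewster's condition: tan θ_B = n₂/n₁ = 1.000/1.469 = 0.6807.
θ_B = arctan(0.6807) = 34.24°.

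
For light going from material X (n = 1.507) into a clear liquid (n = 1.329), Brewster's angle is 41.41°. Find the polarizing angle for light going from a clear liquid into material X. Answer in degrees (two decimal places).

θ_B' ≈ 48.59°

The two Brewster angles are complementary: θ_B' = 90° − θ_B = 90° − 41.41° = 48.59°.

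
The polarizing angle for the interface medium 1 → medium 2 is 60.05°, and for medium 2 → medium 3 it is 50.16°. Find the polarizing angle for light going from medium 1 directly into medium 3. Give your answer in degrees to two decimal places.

tan θ_B(1→2) = n₂/n₁ = tan 60.05° = 1.7355.
tan θ_B(2→3) = n₃/n₂ = tan 50.16° = 1.1985.
Multiplying, n₃/n₁ = 1.7355 × 1.1985 = 2.0801, and θ_B(1→3) = arctan 2.0801 = 64.32°.

θ_B ≈ 64.32°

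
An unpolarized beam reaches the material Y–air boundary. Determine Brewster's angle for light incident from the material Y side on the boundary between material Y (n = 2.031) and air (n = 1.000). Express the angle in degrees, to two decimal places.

θ_B ≈ 26.21°

At Brewster's angle the reflected and refracted rays are perpendicular, which with Snell's law gives tan θ_B = n₂/n₁.
Here n₂/n₁ = 1.000/2.031 = 0.4924, and Brewster's law gives tan θ_B = n₂/n₁.
So θ_B = arctan 0.4924 = 26.21°.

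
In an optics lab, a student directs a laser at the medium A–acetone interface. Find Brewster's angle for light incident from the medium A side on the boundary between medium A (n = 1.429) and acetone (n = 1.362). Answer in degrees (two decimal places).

Brewster's condition: tan θ_B = n₂/n₁ = 1.362/1.429 = 0.9531.
So θ_B = arctan 0.9531 = 43.62°.

θ_B ≈ 43.62°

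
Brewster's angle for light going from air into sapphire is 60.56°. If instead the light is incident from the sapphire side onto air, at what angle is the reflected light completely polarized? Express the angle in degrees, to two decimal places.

θ_B' ≈ 29.44°

Reversing the direction swaps n₁ and n₂, so tan θ_B' = 1/tan θ_B and θ_B' = 90° − θ_B.
Hence θ_B' = 90° − 60.56° = 29.44°.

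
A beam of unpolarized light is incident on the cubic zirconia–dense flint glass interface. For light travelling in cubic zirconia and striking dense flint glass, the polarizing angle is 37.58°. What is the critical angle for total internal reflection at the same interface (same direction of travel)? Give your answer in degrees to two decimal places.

θ_c ≈ 50.31°

n₂/n₁ = tan 37.58° = 0.7695; the critical angle satisfies sin θ_c = n₂/n₁.
θ_c = arcsin(0.7695) = 50.31°.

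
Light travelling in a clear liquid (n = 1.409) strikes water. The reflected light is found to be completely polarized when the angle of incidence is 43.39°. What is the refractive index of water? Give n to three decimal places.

n ≈ 1.332

Brewster's law: tan θ_B = n₂/n₁ (light incident in a clear liquid, refracted into water).
n₂ = n₁ tan θ_B = 1.409 × tan 43.39° = 1.332.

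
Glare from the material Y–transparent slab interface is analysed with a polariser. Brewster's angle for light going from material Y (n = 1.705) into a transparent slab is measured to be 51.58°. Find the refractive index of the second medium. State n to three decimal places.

At Brewster's angle, tan θ_B = n₂/n₁ with n₁ on the incident side (material Y) and n₂ on the transmitted side (a transparent slab).
n₂ = n₁ tan θ_B = 1.705 × tan 51.58° = 2.150.

n ≈ 2.150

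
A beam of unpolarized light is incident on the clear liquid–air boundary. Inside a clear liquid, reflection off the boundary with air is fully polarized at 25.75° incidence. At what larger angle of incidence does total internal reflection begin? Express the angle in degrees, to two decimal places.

From Brewster, n₂/n₁ = tan θ_B = tan 25.75° = 0.4823.
Then sin θ_c = n₂/n₁ = 0.4823, so θ_c = arcsin 0.4823 = 28.84°.

θ_c ≈ 28.84°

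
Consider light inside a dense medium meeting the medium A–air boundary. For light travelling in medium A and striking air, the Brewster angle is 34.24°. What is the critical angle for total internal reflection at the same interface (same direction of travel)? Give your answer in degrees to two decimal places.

n₂/n₁ = tan 34.24° = 0.6806; the critical angle satisfies sin θ_c = n₂/n₁.
θ_c = arcsin(0.6806) = 42.89°.

θ_c ≈ 42.89°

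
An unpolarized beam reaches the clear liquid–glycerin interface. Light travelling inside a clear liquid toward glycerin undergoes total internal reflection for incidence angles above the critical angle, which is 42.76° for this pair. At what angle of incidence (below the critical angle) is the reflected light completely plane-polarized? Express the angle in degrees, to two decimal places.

At the critical angle sin θ_c = n₂/n₁, giving n₂/n₁ = sin 42.76° = 0.6789.
Then tan θ_B = n₂/n₁ = 0.6789, so θ_B = arctan 0.6789 = 34.17°.

θ_B ≈ 34.17°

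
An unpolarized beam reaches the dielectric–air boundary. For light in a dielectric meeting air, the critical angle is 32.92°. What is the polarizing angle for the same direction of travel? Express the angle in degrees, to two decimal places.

θ_B ≈ 28.52°

sin θ_c = n₂/n₁, so n₂/n₁ = sin 32.92° = 0.5435.
Brewster: tan θ_B = n₂/n₁ = 0.5435.
θ_B = arctan(0.5435) = 28.52°.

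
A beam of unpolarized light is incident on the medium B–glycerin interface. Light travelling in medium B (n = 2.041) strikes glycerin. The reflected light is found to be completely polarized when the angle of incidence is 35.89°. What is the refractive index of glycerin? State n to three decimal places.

n ≈ 1.477

At the Brewster angle, tan θ_B = n₂/n₁ with n₁ on the incident side (medium B) and n₂ on the transmitted side (glycerin).
n₂ = n₁ tan θ_B = 2.041 × tan 35.89° = 1.477.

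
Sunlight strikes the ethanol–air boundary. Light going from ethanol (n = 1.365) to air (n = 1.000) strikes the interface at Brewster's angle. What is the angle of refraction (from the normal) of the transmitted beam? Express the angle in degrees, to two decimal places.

θ_t ≈ 53.77°

tan θ_B = n₂/n₁ = 1.000/1.365 = 0.7326, so θ_B = 36.23°.
At Brewster's angle the reflected and refracted rays are perpendicular, so θ_t = 90° − θ_B = 90° − 36.23° = 53.77°.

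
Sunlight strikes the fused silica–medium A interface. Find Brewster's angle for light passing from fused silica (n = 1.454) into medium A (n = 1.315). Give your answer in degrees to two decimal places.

θ_B ≈ 42.13°

Brewster's condition: tan θ_B = n₂/n₁ = 1.315/1.454 = 0.9044.
θ_B = arctan(0.9044) = 42.13°.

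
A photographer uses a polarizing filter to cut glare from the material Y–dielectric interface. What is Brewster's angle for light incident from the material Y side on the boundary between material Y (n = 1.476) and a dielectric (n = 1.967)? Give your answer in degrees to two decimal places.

At Brewster's angle the reflected and refracted rays are perpendicular, which with Snell's law gives tan θ_B = n₂/n₁.
tan θ_B = n₂/n₁ = 1.967/1.476 = 1.3327.
So θ_B = arctan 1.3327 = 53.12°.

θ_B ≈ 53.12°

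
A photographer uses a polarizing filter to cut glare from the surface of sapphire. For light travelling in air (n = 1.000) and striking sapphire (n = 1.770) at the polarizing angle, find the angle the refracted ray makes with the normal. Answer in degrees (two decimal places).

θ_t ≈ 29.47°

θ_B = arctan(n₂/n₁) = arctan(1.770/1.000) = 60.53°.
Since θ_B + θ_t = 90° at Brewster incidence, θ_t = 90° − 60.53° = 29.47°.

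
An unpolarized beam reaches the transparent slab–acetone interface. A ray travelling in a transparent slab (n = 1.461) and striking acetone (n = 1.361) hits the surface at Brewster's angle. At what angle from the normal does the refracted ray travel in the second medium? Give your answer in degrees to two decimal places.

θ_t ≈ 47.03°

tan θ_B = n₂/n₁ = 1.361/1.461 = 0.9316, so θ_B = 42.97°.
At Brewster's angle the reflected and refracted rays are perpendicular, so θ_t = 90° − θ_B = 90° − 42.97° = 47.03°.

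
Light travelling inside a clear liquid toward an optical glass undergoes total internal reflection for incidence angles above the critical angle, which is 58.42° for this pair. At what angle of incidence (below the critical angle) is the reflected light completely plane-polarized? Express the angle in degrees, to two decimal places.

At the critical angle sin θ_c = n₂/n₁, giving n₂/n₁ = sin 58.42° = 0.8519.
Then tan θ_B = n₂/n₁ = 0.8519, so θ_B = arctan 0.8519 = 40.43°.

θ_B ≈ 40.43°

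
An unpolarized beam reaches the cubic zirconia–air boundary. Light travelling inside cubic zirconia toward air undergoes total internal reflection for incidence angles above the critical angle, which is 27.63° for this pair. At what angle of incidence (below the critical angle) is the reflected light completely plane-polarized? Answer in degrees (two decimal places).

θ_B ≈ 24.88°

n₂/n₁ = sin θ_c = sin 27.63° = 0.4638.
tan θ_B equals the same ratio, so θ_B = arctan(0.4638) = 24.88°.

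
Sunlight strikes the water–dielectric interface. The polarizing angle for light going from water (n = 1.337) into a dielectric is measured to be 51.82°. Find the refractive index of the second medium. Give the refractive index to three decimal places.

Full polarization of the reflected beam means tan θ_B = n₂/n₁, where n₁ is the incident medium (water).
n₂ = n₁ tan θ_B = 1.337 × tan 51.82° = 1.700.

n ≈ 1.700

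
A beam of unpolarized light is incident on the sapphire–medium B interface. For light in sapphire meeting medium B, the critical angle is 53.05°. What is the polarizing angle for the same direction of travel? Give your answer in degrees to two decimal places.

θ_B ≈ 38.63°

sin θ_c = n₂/n₁, so n₂/n₁ = sin 53.05° = 0.7992.
Brewster: tan θ_B = n₂/n₁ = 0.7992.
θ_B = arctan(0.7992) = 38.63°.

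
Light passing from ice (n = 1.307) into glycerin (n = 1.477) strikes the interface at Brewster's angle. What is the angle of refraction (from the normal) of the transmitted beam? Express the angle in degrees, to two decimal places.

θ_B = arctan(n₂/n₁) = arctan(1.477/1.307) = 48.49°.
The refracted ray is perpendicular to the reflected ray, so θ_t = 90° − θ_B = 41.51°.

θ_t ≈ 41.51°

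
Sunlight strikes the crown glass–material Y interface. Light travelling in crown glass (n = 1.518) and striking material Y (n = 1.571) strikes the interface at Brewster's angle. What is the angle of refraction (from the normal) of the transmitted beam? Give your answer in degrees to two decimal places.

tan θ_B = n₂/n₁ = 1.571/1.518 = 1.0349, so θ_B = 45.98°.
Since θ_B + θ_t = 90° at Brewster incidence, θ_t = 90° − 45.98° = 44.02°.

θ_t ≈ 44.02°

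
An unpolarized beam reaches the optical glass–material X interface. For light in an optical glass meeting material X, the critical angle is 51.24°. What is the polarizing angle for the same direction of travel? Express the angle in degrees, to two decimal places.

θ_B ≈ 37.95°

At the critical angle sin θ_c = n₂/n₁, giving n₂/n₁ = sin 51.24° = 0.7798.
Then tan θ_B = n₂/n₁ = 0.7798, so θ_B = arctan 0.7798 = 37.95°.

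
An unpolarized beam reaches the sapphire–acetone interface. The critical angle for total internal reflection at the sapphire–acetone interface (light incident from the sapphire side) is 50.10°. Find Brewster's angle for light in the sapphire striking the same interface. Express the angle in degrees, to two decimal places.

n₂/n₁ = sin θ_c = sin 50.10° = 0.7672.
tan θ_B equals the same ratio, so θ_B = arctan(0.7672) = 37.49°.

θ_B ≈ 37.49°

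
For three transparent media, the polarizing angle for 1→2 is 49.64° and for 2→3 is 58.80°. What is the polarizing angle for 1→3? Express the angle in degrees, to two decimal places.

Each Brewster angle gives a ratio: n₂/n₁ = tan 49.64° = 1.1767, n₃/n₂ = tan 58.80° = 1.6512.
Multiplying, n₃/n₁ = 1.1767 × 1.6512 = 1.9429, and θ_B(1→3) = arctan 1.9429 = 62.77°.

θ_B ≈ 62.77°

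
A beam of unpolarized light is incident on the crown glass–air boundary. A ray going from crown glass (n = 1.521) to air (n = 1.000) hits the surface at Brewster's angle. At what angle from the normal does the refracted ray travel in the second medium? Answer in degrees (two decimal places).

First find Brewster's angle: tan θ_B = 1.000/1.521 = 0.6575, giving θ_B = 33.32°.
The refracted ray is perpendicular to the reflected ray, so θ_t = 90° − θ_B = 56.68°.

θ_t ≈ 56.68°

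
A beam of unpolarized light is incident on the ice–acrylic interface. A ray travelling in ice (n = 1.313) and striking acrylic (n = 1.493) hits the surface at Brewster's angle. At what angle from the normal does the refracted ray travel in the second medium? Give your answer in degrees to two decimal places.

First find Brewster's angle: tan θ_B = 1.493/1.313 = 1.1371, giving θ_B = 48.67°.
Since θ_B + θ_t = 90° at Brewster incidence, θ_t = 90° − 48.67° = 41.33°.

θ_t ≈ 41.33°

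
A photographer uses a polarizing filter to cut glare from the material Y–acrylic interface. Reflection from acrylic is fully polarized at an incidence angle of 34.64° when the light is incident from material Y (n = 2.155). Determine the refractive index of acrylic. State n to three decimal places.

n ≈ 1.489

Full polarization of the reflected beam means tan θ_B = n₂/n₁, where n₁ is the incident medium (material Y).
n₂ = n₁ tan θ_B = 2.155 × tan 34.64° = 1.489.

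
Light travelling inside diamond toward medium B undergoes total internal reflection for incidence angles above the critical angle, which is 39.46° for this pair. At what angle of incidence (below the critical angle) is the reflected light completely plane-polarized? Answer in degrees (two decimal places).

θ_B ≈ 32.44°

n₂/n₁ = sin θ_c = sin 39.46° = 0.6355.
tan θ_B equals the same ratio, so θ_B = arctan(0.6355) = 32.44°.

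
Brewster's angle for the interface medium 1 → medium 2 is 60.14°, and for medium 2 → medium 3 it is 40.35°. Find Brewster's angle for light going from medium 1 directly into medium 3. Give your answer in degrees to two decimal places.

Each Brewster angle gives a ratio: n₂/n₁ = tan 60.14° = 1.7419, n₃/n₂ = tan 40.35° = 0.8496.
Multiplying, n₃/n₁ = 1.7419 × 0.8496 = 1.4798, and θ_B(1→3) = arctan 1.4798 = 55.95°.

θ_B ≈ 55.95°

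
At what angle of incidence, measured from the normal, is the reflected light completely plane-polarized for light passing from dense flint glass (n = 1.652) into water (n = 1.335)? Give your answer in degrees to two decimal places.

tan θ_B = n₂/n₁ = 1.335/1.652 = 0.8081. Taking the arctangent, θ_B = 38.94°.

θ_B ≈ 38.94°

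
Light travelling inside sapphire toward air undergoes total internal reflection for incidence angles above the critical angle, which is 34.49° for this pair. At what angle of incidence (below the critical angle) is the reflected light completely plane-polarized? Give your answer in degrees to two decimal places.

θ_B ≈ 29.52°

sin θ_c = n₂/n₁, so n₂/n₁ = sin 34.49° = 0.5663.
Brewster: tan θ_B = n₂/n₁ = 0.5663.
θ_B = arctan(0.5663) = 29.52°.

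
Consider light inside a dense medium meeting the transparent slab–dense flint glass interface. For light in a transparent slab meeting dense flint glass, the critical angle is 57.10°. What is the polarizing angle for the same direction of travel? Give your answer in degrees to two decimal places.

sin θ_c = n₂/n₁, so n₂/n₁ = sin 57.10° = 0.8396.
Brewster: tan θ_B = n₂/n₁ = 0.8396.
θ_B = arctan(0.8396) = 40.02°.

θ_B ≈ 40.02°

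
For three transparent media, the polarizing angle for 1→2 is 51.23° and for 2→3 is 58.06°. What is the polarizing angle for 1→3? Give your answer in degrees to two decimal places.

n₂/n₁ = tan 51.23° = 1.2451 and n₃/n₂ = tan 58.06° = 1.6041.
n₃/n₁ = 1.9972. Then tan θ_B(1→3) = n₃/n₁, so θ_B(1→3) = arctan(1.9972) = 63.40°.

θ_B ≈ 63.40°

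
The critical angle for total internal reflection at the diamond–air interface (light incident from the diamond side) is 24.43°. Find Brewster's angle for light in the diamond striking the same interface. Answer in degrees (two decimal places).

sin θ_c = n₂/n₁, so n₂/n₁ = sin 24.43° = 0.4136.
Brewster: tan θ_B = n₂/n₁ = 0.4136.
θ_B = arctan(0.4136) = 22.47°.

θ_B ≈ 22.47°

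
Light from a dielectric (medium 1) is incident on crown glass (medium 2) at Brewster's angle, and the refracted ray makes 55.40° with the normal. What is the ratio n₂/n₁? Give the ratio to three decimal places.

At Brewster incidence θ_B = 90° − θ_t = 90° − 55.40° = 34.60°.
Then n₂/n₁ = tan θ_B = tan 34.60° = 0.690.

n₂/n₁ ≈ 0.690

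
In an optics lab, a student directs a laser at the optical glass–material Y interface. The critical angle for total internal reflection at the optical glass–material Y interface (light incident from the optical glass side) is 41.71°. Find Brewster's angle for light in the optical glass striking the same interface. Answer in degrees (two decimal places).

sin θ_c = n₂/n₁, so n₂/n₁ = sin 41.71° = 0.6654.
Brewster: tan θ_B = n₂/n₁ = 0.6654.
θ_B = arctan(0.6654) = 33.64°.

θ_B ≈ 33.64°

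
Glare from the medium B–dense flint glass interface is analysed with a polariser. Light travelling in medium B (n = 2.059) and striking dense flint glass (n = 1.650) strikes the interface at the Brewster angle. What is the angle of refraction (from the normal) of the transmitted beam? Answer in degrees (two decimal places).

θ_t ≈ 51.29°

tan θ_B = n₂/n₁ = 1.650/2.059 = 0.8014, so θ_B = 38.71°.
At Brewster's angle the reflected and refracted rays are perpendicular, so θ_t = 90° − θ_B = 90° − 38.71° = 51.29°.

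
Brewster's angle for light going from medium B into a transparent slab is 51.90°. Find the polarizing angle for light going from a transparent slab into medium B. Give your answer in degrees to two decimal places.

tan θ_B' = n₁/n₂ = 1/tan θ_B, so θ_B' = 90° − θ_B.
θ_B' = 90° − 51.90° = 38.10°.

θ_B' ≈ 38.10°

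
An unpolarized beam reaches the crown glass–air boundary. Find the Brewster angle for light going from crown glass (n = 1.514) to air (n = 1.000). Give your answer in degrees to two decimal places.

θ_B ≈ 33.44°

tan θ_B = n₂/n₁ = 1.000/1.514 = 0.6605. Taking the arctangent, θ_B = 33.44°.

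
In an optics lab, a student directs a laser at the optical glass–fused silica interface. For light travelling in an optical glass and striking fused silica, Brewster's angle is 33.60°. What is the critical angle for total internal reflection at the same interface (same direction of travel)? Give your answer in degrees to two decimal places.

n₂/n₁ = tan 33.60° = 0.6644; the critical angle satisfies sin θ_c = n₂/n₁.
θ_c = arcsin(0.6644) = 41.64°.

θ_c ≈ 41.64°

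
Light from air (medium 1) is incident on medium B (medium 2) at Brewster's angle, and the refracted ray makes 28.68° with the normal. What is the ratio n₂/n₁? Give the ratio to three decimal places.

n₂/n₁ ≈ 1.828

θ_B + θ_t = 90°, so θ_B = 90° − 28.68° = 61.32°.
tan θ_B = n₂/n₁, so n₂/n₁ = tan 61.32° = 1.828.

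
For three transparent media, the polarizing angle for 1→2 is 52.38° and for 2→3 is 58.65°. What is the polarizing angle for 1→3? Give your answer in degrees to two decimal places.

θ_B ≈ 64.85°

tan θ_B(1→2) = n₂/n₁ = tan 52.38° = 1.2976.
tan θ_B(2→3) = n₃/n₂ = tan 58.65° = 1.6415.
n₃/n₁ = 2.1300. Then tan θ_B(1→3) = n₃/n₁, so θ_B(1→3) = arctan(2.1300) = 64.85°.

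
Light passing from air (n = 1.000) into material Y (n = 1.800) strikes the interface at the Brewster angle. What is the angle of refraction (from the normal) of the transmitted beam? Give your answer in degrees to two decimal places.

θ_t ≈ 29.05°

θ_B = arctan(n₂/n₁) = arctan(1.800/1.000) = 60.95°.
At Brewster's angle the reflected and refracted rays are perpendicular, so θ_t = 90° − θ_B = 90° − 60.95° = 29.05°.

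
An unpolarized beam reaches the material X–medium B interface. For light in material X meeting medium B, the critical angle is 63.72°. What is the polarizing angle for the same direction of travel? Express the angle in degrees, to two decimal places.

θ_B ≈ 41.88°

At the critical angle sin θ_c = n₂/n₁, giving n₂/n₁ = sin 63.72° = 0.8966.
Then tan θ_B = n₂/n₁ = 0.8966, so θ_B = arctan 0.8966 = 41.88°.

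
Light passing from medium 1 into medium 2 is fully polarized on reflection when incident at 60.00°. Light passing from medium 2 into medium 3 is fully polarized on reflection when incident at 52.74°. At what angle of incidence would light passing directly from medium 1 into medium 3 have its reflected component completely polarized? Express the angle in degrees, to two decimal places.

tan θ_B(1→2) = n₂/n₁ = tan 60.00° = 1.7321.
tan θ_B(2→3) = n₃/n₂ = tan 52.74° = 1.3146.
n₃/n₁ = 2.2769. Then tan θ_B(1→3) = n₃/n₁, so θ_B(1→3) = arctan(2.2769) = 66.29°.

θ_B ≈ 66.29°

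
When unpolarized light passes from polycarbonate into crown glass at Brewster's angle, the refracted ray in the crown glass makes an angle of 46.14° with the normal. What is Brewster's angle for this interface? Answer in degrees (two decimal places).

Since the reflected and refracted rays are at right angles at the polarizing angle, θ_B + θ_t = 90°.
θ_B = 90° − 46.14° = 43.86°.

θ_B ≈ 43.86°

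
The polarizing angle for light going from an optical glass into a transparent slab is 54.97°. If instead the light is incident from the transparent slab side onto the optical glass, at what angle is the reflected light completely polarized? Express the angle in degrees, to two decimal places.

θ_B' ≈ 35.03°

tan θ_B' = n₁/n₂ = 1/tan θ_B, so θ_B' = 90° − θ_B.
θ_B' = 90° − 54.97° = 35.03°.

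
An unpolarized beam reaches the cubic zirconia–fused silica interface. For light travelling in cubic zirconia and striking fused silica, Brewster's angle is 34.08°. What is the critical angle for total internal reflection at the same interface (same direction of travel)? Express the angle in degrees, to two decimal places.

tan θ_B = n₂/n₁ = tan 34.08° = 0.6765.
Total internal reflection: sin θ_c = n₂/n₁ = 0.6765.
θ_c = arcsin(0.6765) = 42.57°.

θ_c ≈ 42.57°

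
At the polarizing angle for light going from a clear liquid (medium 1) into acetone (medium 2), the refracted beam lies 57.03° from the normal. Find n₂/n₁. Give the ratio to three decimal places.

n₂/n₁ ≈ 0.649

At Brewster incidence θ_B = 90° − θ_t = 90° − 57.03° = 32.97°.
tan θ_B = n₂/n₁, so n₂/n₁ = tan 32.97° = 0.649.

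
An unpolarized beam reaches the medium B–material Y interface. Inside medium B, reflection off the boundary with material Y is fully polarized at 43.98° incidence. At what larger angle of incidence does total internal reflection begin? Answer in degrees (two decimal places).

From Brewster, n₂/n₁ = tan θ_B = tan 43.98° = 0.9650.
Then sin θ_c = n₂/n₁ = 0.9650, so θ_c = arcsin 0.9650 = 74.80°.

θ_c ≈ 74.80°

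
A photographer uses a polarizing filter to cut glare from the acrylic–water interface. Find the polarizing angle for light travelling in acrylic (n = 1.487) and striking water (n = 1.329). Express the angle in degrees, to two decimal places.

Here n₂/n₁ = 1.329/1.487 = 0.8937, and Brewster's law gives tan θ_B = n₂/n₁.
θ_B = arctan(0.8937) = 41.79°.

θ_B ≈ 41.79°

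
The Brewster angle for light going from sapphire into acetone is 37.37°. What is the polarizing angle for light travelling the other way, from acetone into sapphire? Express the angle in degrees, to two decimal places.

θ_B' ≈ 52.63°

tan θ_B' = n₁/n₂ = 1/tan θ_B, so θ_B' = 90° − θ_B.
θ_B' = 90° − 37.37° = 52.63°.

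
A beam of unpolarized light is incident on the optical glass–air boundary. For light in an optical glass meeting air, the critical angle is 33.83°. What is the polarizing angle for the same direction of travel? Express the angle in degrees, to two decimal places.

At the critical angle sin θ_c = n₂/n₁, giving n₂/n₁ = sin 33.83° = 0.5567.
Then tan θ_B = n₂/n₁ = 0.5567, so θ_B = arctan 0.5567 = 29.11°.

θ_B ≈ 29.11°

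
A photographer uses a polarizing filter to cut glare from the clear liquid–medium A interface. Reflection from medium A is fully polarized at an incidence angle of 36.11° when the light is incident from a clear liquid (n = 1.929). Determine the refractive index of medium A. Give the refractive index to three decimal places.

At the polarizing angle, tan θ_B = n₂/n₁ with n₁ on the incident side (a clear liquid) and n₂ on the transmitted side (medium A).
n₂ = n₁ tan θ_B = 1.929 × tan 36.11° = 1.407.

n ≈ 1.407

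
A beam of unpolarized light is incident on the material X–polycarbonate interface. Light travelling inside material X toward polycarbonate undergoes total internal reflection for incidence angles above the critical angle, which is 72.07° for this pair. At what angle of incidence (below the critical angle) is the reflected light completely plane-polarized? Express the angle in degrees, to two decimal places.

sin θ_c = n₂/n₁, so n₂/n₁ = sin 72.07° = 0.9514.
Brewster: tan θ_B = n₂/n₁ = 0.9514.
θ_B = arctan(0.9514) = 43.57°.

θ_B ≈ 43.57°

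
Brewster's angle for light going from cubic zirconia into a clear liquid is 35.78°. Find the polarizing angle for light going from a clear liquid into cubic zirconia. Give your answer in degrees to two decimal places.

θ_B' ≈ 54.22°

Reversing the direction swaps n₁ and n₂, so tan θ_B' = 1/tan θ_B and θ_B' = 90° − θ_B.
Hence θ_B' = 90° − 35.78° = 54.22°.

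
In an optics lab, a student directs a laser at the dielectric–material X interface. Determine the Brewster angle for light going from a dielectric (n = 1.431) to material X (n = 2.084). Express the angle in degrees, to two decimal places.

θ_B ≈ 55.52°

Here n₂/n₁ = 2.084/1.431 = 1.4563, and Brewster's law gives tan θ_B = n₂/n₁.
So θ_B = arctan 1.4563 = 55.52°.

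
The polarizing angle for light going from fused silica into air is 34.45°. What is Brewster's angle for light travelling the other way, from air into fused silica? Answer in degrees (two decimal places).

The two Brewster angles are complementary: θ_B' = 90° − θ_B = 90° − 34.45° = 55.55°.

θ_B' ≈ 55.55°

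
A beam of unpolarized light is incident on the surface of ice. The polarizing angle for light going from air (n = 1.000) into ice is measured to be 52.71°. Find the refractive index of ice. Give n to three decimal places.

Full polarization of the reflected beam means tan θ_B = n₂/n₁, where n₁ is the incident medium (air).
n₂ = n₁ tan θ_B = 1.000 × tan 52.71° = 1.313.

n ≈ 1.313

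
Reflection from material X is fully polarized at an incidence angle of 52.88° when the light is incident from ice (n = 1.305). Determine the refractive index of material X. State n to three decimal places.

Brewster's law: tan θ_B = n₂/n₁ (light incident in ice, refracted into material X).
n₂ = n₁ tan θ_B = 1.305 × tan 52.88° = 1.724.

n ≈ 1.724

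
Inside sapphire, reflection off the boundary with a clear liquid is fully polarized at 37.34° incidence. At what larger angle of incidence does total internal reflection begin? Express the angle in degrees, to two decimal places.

θ_c ≈ 49.72°

tan θ_B = n₂/n₁ = tan 37.34° = 0.7629.
Total internal reflection: sin θ_c = n₂/n₁ = 0.7629.
θ_c = arcsin(0.7629) = 49.72°.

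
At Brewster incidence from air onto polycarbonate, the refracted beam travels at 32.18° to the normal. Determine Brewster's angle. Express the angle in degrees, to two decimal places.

θ_B ≈ 57.82°

At Brewster's angle the reflected and refracted rays are perpendicular, so θ_B + θ_t = 90°.
θ_B = 90° − 32.18° = 57.82°.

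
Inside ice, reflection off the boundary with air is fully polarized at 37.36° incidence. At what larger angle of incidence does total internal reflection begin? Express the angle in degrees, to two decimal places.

θ_c ≈ 49.77°

tan θ_B = n₂/n₁ = tan 37.36° = 0.7635.
Total internal reflection: sin θ_c = n₂/n₁ = 0.7635.
θ_c = arcsin(0.7635) = 49.77°.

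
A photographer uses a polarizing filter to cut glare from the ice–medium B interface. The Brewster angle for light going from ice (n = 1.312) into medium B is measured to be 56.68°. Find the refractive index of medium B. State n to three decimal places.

Brewster's law: tan θ_B = n₂/n₁ (light incident in ice, refracted into medium B).
n₂ = n₁ tan θ_B = 1.312 × tan 56.68° = 1.996.

n ≈ 1.996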